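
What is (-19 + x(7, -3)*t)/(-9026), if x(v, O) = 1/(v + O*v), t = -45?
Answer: 221/126364 ≈ 0.0017489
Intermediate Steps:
(-19 + x(7, -3)*t)/(-9026) = (-19 + (1/(7*(1 - 3)))*(-45))/(-9026) = (-19 + ((⅐)/(-2))*(-45))*(-1/9026) = (-19 + ((⅐)*(-½))*(-45))*(-1/9026) = (-19 - 1/14*(-45))*(-1/9026) = (-19 + 45/14)*(-1/9026) = -221/14*(-1/9026) = 221/126364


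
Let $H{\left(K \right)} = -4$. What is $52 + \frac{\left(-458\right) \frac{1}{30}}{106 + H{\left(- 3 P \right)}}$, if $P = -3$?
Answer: $\frac{79331}{1530} \approx 51.85$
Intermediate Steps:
$52 + \frac{\left(-458\right) \frac{1}{30}}{106 + H{\left(- 3 P \right)}} = 52 + \frac{\left(-458\right) \frac{1}{30}}{106 - 4} = 52 + \frac{\left(-458\right) \frac{1}{30}}{102} = 52 + \frac{1}{102} \left(- \frac{229}{15}\right) = 52 - \frac{229}{1530} = \frac{79331}{1530}$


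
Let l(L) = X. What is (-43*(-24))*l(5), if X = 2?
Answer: 2064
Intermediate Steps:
l(L) = 2
(-43*(-24))*l(5) = -43*(-24)*2 = 1032*2 = 2064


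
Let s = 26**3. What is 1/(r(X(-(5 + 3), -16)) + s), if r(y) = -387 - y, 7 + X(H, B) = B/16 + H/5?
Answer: 5/85993 ≈ 5.8144e-5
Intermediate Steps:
X(H, B) = -7 + H/5 + B/16 (X(H, B) = -7 + (B/16 + H/5) = -7 + (H/5 + B/16) = -7 + H/5 + B/16)
s = 17576
1/(r(X(-(5 + 3), -16)) + s) = 1/((-387 - (-7 + (-(5 + 3))/5 + (1/16)*(-16))) + 17576) = 1/((-387 - (-7 + (-1*8)/5 - 1)) + 17576) = 1/((-387 - (-7 + (1/5)*(-8) - 1)) + 17576) = 1/((-387 - (-7 - 8/5 - 1)) + 17576) = 1/((-387 - 1*(-48/5)) + 17576) = 1/((-387 + 48/5) + 17576) = 1/(-1887/5 + 17576) = 1/(85993/5) = 5/85993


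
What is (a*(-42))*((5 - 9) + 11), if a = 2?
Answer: -588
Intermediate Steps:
(a*(-42))*((5 - 9) + 11) = (2*(-42))*((5 - 9) + 11) = -84*(-4 + 11) = -84*7 = -588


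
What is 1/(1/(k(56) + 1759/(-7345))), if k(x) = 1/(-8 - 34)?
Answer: -81223/308490 ≈ -0.26329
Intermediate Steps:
k(x) = -1/42 (k(x) = 1/(-42) = -1/42)
1/(1/(k(56) + 1759/(-7345))) = 1/(1/(-1/42 + 1759/(-7345))) = 1/(1/(-1/42 + 1759*(-1/7345))) = 1/(1/(-1/42 - 1759/7345)) = 1/(1/(-81223/308490)) = 1/(-308490/81223) = -81223/308490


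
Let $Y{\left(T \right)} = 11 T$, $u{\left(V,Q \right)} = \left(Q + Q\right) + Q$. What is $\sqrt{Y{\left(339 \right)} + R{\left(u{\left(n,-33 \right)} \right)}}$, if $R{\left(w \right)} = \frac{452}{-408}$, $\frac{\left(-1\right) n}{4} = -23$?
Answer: $\frac{\sqrt{38784990}}{102} \approx 61.056$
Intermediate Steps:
$n = 92$ ($n = \left(-4\right) \left(-23\right) = 92$)
$u{\left(V,Q \right)} = 3 Q$ ($u{\left(V,Q \right)} = 2 Q + Q = 3 Q$)
$R{\left(w \right)} = - \frac{113}{102}$ ($R{\left(w \right)} = 452 \left(- \frac{1}{408}\right) = - \frac{113}{102}$)
$\sqrt{Y{\left(339 \right)} + R{\left(u{\left(n,-33 \right)} \right)}} = \sqrt{11 \cdot 339 - \frac{113}{102}} = \sqrt{3729 - \frac{113}{102}} = \sqrt{\frac{380245}{102}} = \frac{\sqrt{38784990}}{102}$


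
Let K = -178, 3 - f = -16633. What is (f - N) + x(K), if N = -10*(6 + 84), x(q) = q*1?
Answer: 17358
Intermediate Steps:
f = 16636 (f = 3 - 1*(-16633) = 3 + 16633 = 16636)
x(q) = q
N = -900 (N = -10*90 = -900)
(f - N) + x(K) = (16636 - 1*(-900)) - 178 = (16636 + 900) - 178 = 17536 - 178 = 17358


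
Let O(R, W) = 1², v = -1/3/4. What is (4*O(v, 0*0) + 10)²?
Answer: 196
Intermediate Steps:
v = -1/12 (v = -1*⅓*(¼) = -⅓*¼ = -1/12 ≈ -0.083333)
O(R, W) = 1
(4*O(v, 0*0) + 10)² = (4*1 + 10)² = (4 + 10)² = 14² = 196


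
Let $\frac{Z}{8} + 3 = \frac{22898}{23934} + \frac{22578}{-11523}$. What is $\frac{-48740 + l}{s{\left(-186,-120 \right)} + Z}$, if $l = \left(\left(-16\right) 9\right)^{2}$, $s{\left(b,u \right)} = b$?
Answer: $\frac{643605388494}{5010703067} \approx 128.45$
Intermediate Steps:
$Z = - \frac{1471870192}{45965247}$ ($Z = -24 + 8 \left(\frac{22898}{23934} + \frac{22578}{-11523}\right) = -24 + 8 \left(22898 \cdot \frac{1}{23934} + 22578 \left(- \frac{1}{11523}\right)\right) = -24 + 8 \left(\frac{11449}{11967} - \frac{7526}{3841}\right) = -24 + 8 \left(- \frac{46088033}{45965247}\right) = -24 - \frac{368704264}{45965247} = - \frac{1471870192}{45965247} \approx -32.021$)
$l = 20736$ ($l = \left(-144\right)^{2} = 20736$)
$\frac{-48740 + l}{s{\left(-186,-120 \right)} + Z} = \frac{-48740 + 20736}{-186 - \frac{1471870192}{45965247}} = - \frac{28004}{- \frac{10021406134}{45965247}} = \left(-28004\right) \left(- \frac{45965247}{10021406134}\right) = \frac{643605388494}{5010703067}$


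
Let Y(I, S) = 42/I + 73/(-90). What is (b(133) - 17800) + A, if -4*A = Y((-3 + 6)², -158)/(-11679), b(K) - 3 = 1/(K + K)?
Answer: -9951911536069/559190520 ≈ -17797.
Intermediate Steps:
b(K) = 3 + 1/(2*K) (b(K) = 3 + 1/(K + K) = 3 + 1/(2*K))
Y(I, S) = -73/90 + 42/I (Y(I, S) = 42/I + 73*(-1/90) = 42/I - 73/90 = -73/90 + 42/I)
A = 347/4204440 (A = -(-73/90 + 42/((-3 + 6)²))/(4*(-11679)) = -(-73/90 + 42/(3²))*(-1)/(4*11679) = -(-73/90 + 42/9)*(-1)/(4*11679) = -(-73/90 + 42*(⅑))*(-1)/(4*11679) = -(-73/90 + 14/3)*(-1)/(4*11679) = -347*(-1)/(360*11679) = -¼*(-347/1051110) = 347/4204440 ≈ 8.2532e-5)
(b(133) - 17800) + A = ((3 + (½)/133) - 17800) + 347/4204440 = ((3 + (½)*(1/133)) - 17800) + 347/4204440 = ((3 + 1/266) - 17800) + 347/4204440 = (799/266 - 17800) + 347/4204440 = -4734001/266 + 347/4204440 = -9951911536069/559190520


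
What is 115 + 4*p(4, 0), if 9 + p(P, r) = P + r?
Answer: 95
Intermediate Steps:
p(P, r) = -9 + P + r (p(P, r) = -9 + (P + r) = -9 + P + r)
115 + 4*p(4, 0) = 115 + 4*(-9 + 4 + 0) = 115 + 4*(-5) = 115 - 20 = 95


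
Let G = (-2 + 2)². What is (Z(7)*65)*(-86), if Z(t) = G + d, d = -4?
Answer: 22360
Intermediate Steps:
G = 0 (G = 0² = 0)
Z(t) = -4 (Z(t) = 0 - 4 = -4)
(Z(7)*65)*(-86) = -4*65*(-86) = -260*(-86) = 22360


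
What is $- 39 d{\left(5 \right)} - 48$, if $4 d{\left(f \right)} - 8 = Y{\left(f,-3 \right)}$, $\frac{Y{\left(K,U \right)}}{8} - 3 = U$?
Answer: $-126$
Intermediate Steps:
$Y{\left(K,U \right)} = 24 + 8 U$
$d{\left(f \right)} = 2$ ($d{\left(f \right)} = 2 + \frac{24 + 8 \left(-3\right)}{4} = 2 + \frac{24 - 24}{4} = 2 + \frac{1}{4} \cdot 0 = 2 + 0 = 2$)
$- 39 d{\left(5 \right)} - 48 = \left(-39\right) 2 - 48 = -78 - 48 = -126$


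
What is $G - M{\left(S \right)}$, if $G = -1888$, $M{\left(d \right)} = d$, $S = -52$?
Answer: $-1836$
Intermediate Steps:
$G - M{\left(S \right)} = -1888 - -52 = -1888 + 52 = -1836$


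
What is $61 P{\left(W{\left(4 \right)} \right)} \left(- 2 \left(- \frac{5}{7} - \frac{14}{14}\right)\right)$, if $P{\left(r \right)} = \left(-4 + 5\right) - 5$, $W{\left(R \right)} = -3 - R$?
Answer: $- \frac{5856}{7} \approx -836.57$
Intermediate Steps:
$P{\left(r \right)} = -4$ ($P{\left(r \right)} = 1 - 5 = -4$)
$61 P{\left(W{\left(4 \right)} \right)} \left(- 2 \left(- \frac{5}{7} - \frac{14}{14}\right)\right) = 61 \left(-4\right) \left(- 2 \left(- \frac{5}{7} - \frac{14}{14}\right)\right) = - 244 \left(- 2 \left(\left(-5\right) \frac{1}{7} - 1\right)\right) = - 244 \left(- 2 \left(- \frac{5}{7} - 1\right)\right) = - 244 \left(\left(-2\right) \left(- \frac{12}{7}\right)\right) = \left(-244\right) \frac{24}{7} = - \frac{5856}{7}$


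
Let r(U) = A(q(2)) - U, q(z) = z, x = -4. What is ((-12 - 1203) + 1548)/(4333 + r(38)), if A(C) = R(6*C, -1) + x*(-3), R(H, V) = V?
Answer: 333/4306 ≈ 0.077334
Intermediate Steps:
A(C) = 11 (A(C) = -1 - 4*(-3) = -1 + 12 = 11)
r(U) = 11 - U
((-12 - 1203) + 1548)/(4333 + r(38)) = ((-12 - 1203) + 1548)/(4333 + (11 - 1*38)) = (-1215 + 1548)/(4333 + (11 - 38)) = 333/(4333 - 27) = 333/4306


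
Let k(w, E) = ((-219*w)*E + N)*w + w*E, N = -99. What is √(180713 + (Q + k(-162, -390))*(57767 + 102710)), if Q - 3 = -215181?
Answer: √359687383646873 ≈ 1.8965e+7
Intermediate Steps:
Q = -215178 (Q = 3 - 215181 = -215178)
k(w, E) = E*w + w*(-99 - 219*E*w) (k(w, E) = ((-219*w)*E - 99)*w + w*E = (-219*E*w - 99)*w + E*w = (-99 - 219*E*w)*w + E*w = w*(-99 - 219*E*w) + E*w = E*w + w*(-99 - 219*E*w))
√(180713 + (Q + k(-162, -390))*(57767 + 102710)) = √(180713 + (-215178 - 162*(-99 - 390 - 219*(-390)*(-162)))*(57767 + 102710)) = √(180713 + (-215178 - 162*(-99 - 390 - 13836420))*160477) = √(180713 + (-215178 - 162*(-13836909))*160477) = √(180713 + (-215178 + 2241579258)*160477) = √(180713 + 2241364080*160477) = √(180713 + 359687383466160) = √359687383646873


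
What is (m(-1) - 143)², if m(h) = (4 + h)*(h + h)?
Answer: 22201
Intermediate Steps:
m(h) = 2*h*(4 + h) (m(h) = (4 + h)*(2*h) = 2*h*(4 + h))
(m(-1) - 143)² = (2*(-1)*(4 - 1) - 143)² = (2*(-1)*3 - 143)² = (-6 - 143)² = (-149)² = 22201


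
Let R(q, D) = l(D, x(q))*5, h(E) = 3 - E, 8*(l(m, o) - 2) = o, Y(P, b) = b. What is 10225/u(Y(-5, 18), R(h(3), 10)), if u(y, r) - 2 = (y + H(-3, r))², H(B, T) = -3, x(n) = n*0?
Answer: 10225/227 ≈ 45.044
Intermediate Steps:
x(n) = 0
l(m, o) = 2 + o/8
R(q, D) = 10 (R(q, D) = (2 + (⅛)*0)*5 = (2 + 0)*5 = 2*5 = 10)
u(y, r) = 2 + (-3 + y)² (u(y, r) = 2 + (y - 3)² = 2 + (-3 + y)²)
10225/u(Y(-5, 18), R(h(3), 10)) = 10225/(2 + (-3 + 18)²) = 10225/(2 + 15²) = 10225/(2 + 225) = 10225/227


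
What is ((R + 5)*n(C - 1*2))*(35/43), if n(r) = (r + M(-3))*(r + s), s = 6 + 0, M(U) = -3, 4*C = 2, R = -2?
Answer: -8505/172 ≈ -49.448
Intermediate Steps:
C = 1/2 (C = (1/4)*2 = 1/2 ≈ 0.50000)
s = 6
n(r) = (-3 + r)*(6 + r) (n(r) = (r - 3)*(r + 6) = (-3 + r)*(6 + r))
((R + 5)*n(C - 1*2))*(35/43) = ((-2 + 5)*(-18 + (1/2 - 1*2)**2 + 3*(1/2 - 1*2)))*(35/43) = (3*(-18 + (1/2 - 2)**2 + 3*(1/2 - 2)))*(35*(1/43)) = (3*(-18 + (-3/2)**2 + 3*(-3/2)))*(35/43) = (3*(-18 + 9/4 - 9/2))*(35/43) = (3*(-81/4))*(35/43) = -243/4*35/43 = -8505/172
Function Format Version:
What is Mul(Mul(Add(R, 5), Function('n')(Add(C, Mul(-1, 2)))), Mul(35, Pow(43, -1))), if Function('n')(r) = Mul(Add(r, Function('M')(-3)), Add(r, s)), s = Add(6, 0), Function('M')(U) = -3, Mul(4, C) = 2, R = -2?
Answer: Rational(-8505, 172) ≈ -49.448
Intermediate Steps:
C = Rational(1, 2) (C = Mul(Rational(1, 4), 2) = Rational(1, 2) ≈ 0.50000)
s = 6
Function('n')(r) = Mul(Add(-3, r), Add(6, r)) (Function('n')(r) = Mul(Add(r, -3), Add(r, 6)) = Mul(Add(-3, r), Add(6, r)))
Mul(Mul(Add(R, 5), Function('n')(Add(C, Mul(-1, 2)))), Mul(35, Pow(43, -1))) = Mul(Mul(Add(-2, 5), Add(-18, Pow(Add(Rational(1, 2), Mul(-1, 2)), 2), Mul(3, Add(Rational(1, 2), Mul(-1, 2))))), Mul(35, Pow(43, -1))) = Mul(Mul(3, Add(-18, Pow(Add(Rational(1, 2), -2), 2), Mul(3, Add(Rational(1, 2), -2)))), Mul(35, Rational(1, 43))) = Mul(Mul(3, Add(-18, Pow(Rational(-3, 2), 2), Mul(3, Rational(-3, 2)))), Rational(35, 43)) = Mul(Mul(3, Add(-18, Rational(9, 4), Rational(-9, 2))), Rational(35, 43)) = Mul(Mul(3, Rational(-81, 4)), Rational(35, 43)) = Mul(Rational(-243, 4), Rational(35, 43)) = Rational(-8505, 172)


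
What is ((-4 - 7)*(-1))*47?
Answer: 517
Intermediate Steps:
((-4 - 7)*(-1))*47 = -11*(-1)*47 = 11*47 = 517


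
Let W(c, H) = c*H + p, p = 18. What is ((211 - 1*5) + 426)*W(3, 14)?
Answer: 37920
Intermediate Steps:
W(c, H) = 18 + H*c (W(c, H) = c*H + 18 = H*c + 18 = 18 + H*c)
((211 - 1*5) + 426)*W(3, 14) = ((211 - 1*5) + 426)*(18 + 14*3) = ((211 - 5) + 426)*(18 + 42) = (206 + 426)*60 = 632*60 = 37920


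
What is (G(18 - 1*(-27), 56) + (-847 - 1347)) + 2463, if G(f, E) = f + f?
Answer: 359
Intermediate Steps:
G(f, E) = 2*f
(G(18 - 1*(-27), 56) + (-847 - 1347)) + 2463 = (2*(18 - 1*(-27)) + (-847 - 1347)) + 2463 = (2*(18 + 27) - 2194) + 2463 = (2*45 - 2194) + 2463 = (90 - 2194) + 2463 = -2104 + 2463 = 359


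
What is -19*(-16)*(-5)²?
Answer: 7600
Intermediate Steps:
-19*(-16)*(-5)² = 304*25 = 7600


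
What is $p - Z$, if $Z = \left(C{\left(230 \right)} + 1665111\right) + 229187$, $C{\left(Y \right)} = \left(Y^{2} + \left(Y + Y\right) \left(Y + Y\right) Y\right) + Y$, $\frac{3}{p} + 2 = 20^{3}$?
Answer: $- \frac{134940731047}{2666} \approx -5.0615 \cdot 10^{7}$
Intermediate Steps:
$p = \frac{1}{2666}$ ($p = \frac{3}{-2 + 20^{3}} = \frac{3}{-2 + 8000} = \frac{3}{7998} = 3 \cdot \frac{1}{7998} = \frac{1}{2666} \approx 0.00037509$)
$C{\left(Y \right)} = Y + Y^{2} + 4 Y^{3}$ ($C{\left(Y \right)} = \left(Y^{2} + 2 Y 2 Y Y\right) + Y = \left(Y^{2} + 4 Y^{2} Y\right) + Y = \left(Y^{2} + 4 Y^{3}\right) + Y = Y + Y^{2} + 4 Y^{3}$)
$Z = 50615428$ ($Z = \left(230 \left(1 + 230 + 4 \cdot 230^{2}\right) + 1665111\right) + 229187 = \left(230 \left(1 + 230 + 4 \cdot 52900\right) + 1665111\right) + 229187 = \left(230 \left(1 + 230 + 211600\right) + 1665111\right) + 229187 = \left(230 \cdot 211831 + 1665111\right) + 229187 = \left(48721130 + 1665111\right) + 229187 = 50386241 + 229187 = 50615428$)
$p - Z = \frac{1}{2666} - 50615428 = - \frac{134940731047}{2666}$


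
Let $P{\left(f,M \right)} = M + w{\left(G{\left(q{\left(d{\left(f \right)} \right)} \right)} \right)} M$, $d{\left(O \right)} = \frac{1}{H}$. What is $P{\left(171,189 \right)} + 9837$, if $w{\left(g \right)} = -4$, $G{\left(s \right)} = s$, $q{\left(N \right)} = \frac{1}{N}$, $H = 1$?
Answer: $9270$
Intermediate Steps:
$d{\left(O \right)} = 1$ ($d{\left(O \right)} = 1^{-1} = 1$)
$P{\left(f,M \right)} = - 3 M$ ($P{\left(f,M \right)} = M - 4 M = - 3 M$)
$P{\left(171,189 \right)} + 9837 = \left(-3\right) 189 + 9837 = -567 + 9837 = 9270$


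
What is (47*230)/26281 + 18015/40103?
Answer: 906965645/1053946943 ≈ 0.86054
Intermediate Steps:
(47*230)/26281 + 18015/40103 = 10810*(1/26281) + 18015*(1/40103) = 10810/26281 + 18015/40103 = 906965645/1053946943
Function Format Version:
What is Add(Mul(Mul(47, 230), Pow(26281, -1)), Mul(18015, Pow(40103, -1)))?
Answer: Rational(906965645, 1053946943) ≈ 0.86054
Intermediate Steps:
Add(Mul(Mul(47, 230), Pow(26281, -1)), Mul(18015, Pow(40103, -1))) = Add(Mul(10810, Rational(1, 26281)), Mul(18015, Rational(1, 40103))) = Add(Rational(10810, 26281), Rational(18015, 40103)) = Rational(906965645, 1053946943)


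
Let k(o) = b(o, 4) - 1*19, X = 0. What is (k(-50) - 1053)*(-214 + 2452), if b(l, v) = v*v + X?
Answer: -2363328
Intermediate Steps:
b(l, v) = v² (b(l, v) = v*v + 0 = v² + 0 = v²)
k(o) = -3 (k(o) = 4² - 1*19 = 16 - 19 = -3)
(k(-50) - 1053)*(-214 + 2452) = (-3 - 1053)*(-214 + 2452) = -1056*2238 = -2363328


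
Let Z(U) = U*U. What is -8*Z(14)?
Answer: -1568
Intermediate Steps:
Z(U) = U²
-8*Z(14) = -8*14² = -8*196 = -1568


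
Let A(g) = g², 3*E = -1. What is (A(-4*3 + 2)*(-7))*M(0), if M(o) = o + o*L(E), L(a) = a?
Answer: 0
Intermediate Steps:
E = -⅓ (E = (⅓)*(-1) = -⅓ ≈ -0.33333)
M(o) = 2*o/3 (M(o) = o + o*(-⅓) = o - o/3 = 2*o/3)
(A(-4*3 + 2)*(-7))*M(0) = ((-4*3 + 2)²*(-7))*((⅔)*0) = ((-12 + 2)²*(-7))*0 = ((-10)²*(-7))*0 = (100*(-7))*0 = -700*0 = 0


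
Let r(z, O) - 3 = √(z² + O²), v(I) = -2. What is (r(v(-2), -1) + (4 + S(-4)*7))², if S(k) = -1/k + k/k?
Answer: 4049/16 + 63*√5/2 ≈ 323.50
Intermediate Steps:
S(k) = 1 - 1/k (S(k) = -1/k + 1 = 1 - 1/k)
r(z, O) = 3 + √(O² + z²) (r(z, O) = 3 + √(z² + O²) = 3 + √(O² + z²))
(r(v(-2), -1) + (4 + S(-4)*7))² = ((3 + √((-1)² + (-2)²)) + (4 + ((-1 - 4)/(-4))*7))² = ((3 + √(1 + 4)) + (4 - ¼*(-5)*7))² = ((3 + √5) + (4 + (5/4)*7))² = ((3 + √5) + (4 + 35/4))² = ((3 + √5) + 51/4)² = (63/4 + √5)²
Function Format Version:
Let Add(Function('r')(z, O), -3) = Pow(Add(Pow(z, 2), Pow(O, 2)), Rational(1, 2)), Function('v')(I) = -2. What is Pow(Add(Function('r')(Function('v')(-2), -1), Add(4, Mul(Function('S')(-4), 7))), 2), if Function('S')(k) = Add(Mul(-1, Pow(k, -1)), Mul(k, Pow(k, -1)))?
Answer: Add(Rational(4049, 16), Mul(Rational(63, 2), Pow(5, Rational(1, 2)))) ≈ 323.50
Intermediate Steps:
Function('S')(k) = Add(1, Mul(-1, Pow(k, -1))) (Function('S')(k) = Add(Mul(-1, Pow(k, -1)), 1) = Add(1, Mul(-1, Pow(k, -1))))
Function('r')(z, O) = Add(3, Pow(Add(Pow(O, 2), Pow(z, 2)), Rational(1, 2))) (Function('r')(z, O) = Add(3, Pow(Add(Pow(z, 2), Pow(O, 2)), Rational(1, 2))) = Add(3, Pow(Add(Pow(O, 2), Pow(z, 2)), Rational(1, 2))))
Pow(Add(Function('r')(Function('v')(-2), -1), Add(4, Mul(Function('S')(-4), 7))), 2) = Pow(Add(Add(3, Pow(Add(Pow(-1, 2), Pow(-2, 2)), Rational(1, 2))), Add(4, Mul(Mul(Pow(-4, -1), Add(-1, -4)), 7))), 2) = Pow(Add(Add(3, Pow(Add(1, 4), Rational(1, 2))), Add(4, Mul(Mul(Rational(-1, 4), -5), 7))), 2) = Pow(Add(Add(3, Pow(5, Rational(1, 2))), Add(4, Mul(Rational(5, 4), 7))), 2) = Pow(Add(Add(3, Pow(5, Rational(1, 2))), Add(4, Rational(35, 4))), 2) = Pow(Add(Add(3, Pow(5, Rational(1, 2))), Rational(51, 4)), 2) = Pow(Add(Rational(63, 4), Pow(5, Rational(1, 2))), 2)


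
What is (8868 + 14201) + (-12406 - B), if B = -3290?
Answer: 13953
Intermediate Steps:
(8868 + 14201) + (-12406 - B) = (8868 + 14201) + (-12406 - 1*(-3290)) = 23069 + (-12406 + 3290) = 23069 - 9116 = 13953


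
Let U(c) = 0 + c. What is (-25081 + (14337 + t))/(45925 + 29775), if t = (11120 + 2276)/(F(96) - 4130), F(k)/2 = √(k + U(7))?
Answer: -22913779069/161397017700 - 3349*√103/161397017700 ≈ -0.14197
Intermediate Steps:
U(c) = c
F(k) = 2*√(7 + k) (F(k) = 2*√(k + 7) = 2*√(7 + k))
t = 13396/(-4130 + 2*√103) (t = (11120 + 2276)/(2*√(7 + 96) - 4130) = 13396/(2*√103 - 4130) = 13396/(-4130 + 2*√103) ≈ -3.2596)
(-25081 + (14337 + t))/(45925 + 29775) = (-25081 + (14337 + (-6915685/2132061 - 3349*√103/2132061)))/(45925 + 29775) = (-25081 + (30560442872/2132061 - 3349*√103/2132061))/75700 = (-22913779069/2132061 - 3349*√103/2132061)*(1/75700) = -22913779069/161397017700 - 3349*√103/161397017700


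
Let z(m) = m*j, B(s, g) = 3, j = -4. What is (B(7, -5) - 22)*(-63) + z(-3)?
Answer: 1209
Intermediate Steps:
z(m) = -4*m (z(m) = m*(-4) = -4*m)
(B(7, -5) - 22)*(-63) + z(-3) = (3 - 22)*(-63) - 4*(-3) = -19*(-63) + 12 = 1197 + 12 = 1209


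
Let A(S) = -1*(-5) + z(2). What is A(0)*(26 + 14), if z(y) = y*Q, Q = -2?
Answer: 40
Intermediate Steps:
z(y) = -2*y (z(y) = y*(-2) = -2*y)
A(S) = 1 (A(S) = -1*(-5) - 2*2 = 5 - 4 = 1)
A(0)*(26 + 14) = 1*(26 + 14) = 1*40 = 40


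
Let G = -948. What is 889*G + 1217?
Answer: -841555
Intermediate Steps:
889*G + 1217 = 889*(-948) + 1217 = -842772 + 1217 = -841555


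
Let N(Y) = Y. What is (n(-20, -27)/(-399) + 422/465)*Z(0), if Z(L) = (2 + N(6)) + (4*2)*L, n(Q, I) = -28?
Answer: 69104/8835 ≈ 7.8216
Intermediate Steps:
Z(L) = 8 + 8*L (Z(L) = (2 + 6) + (4*2)*L = 8 + 8*L)
(n(-20, -27)/(-399) + 422/465)*Z(0) = (-28/(-399) + 422/465)*(8 + 8*0) = (-28*(-1/399) + 422*(1/465))*(8 + 0) = (4/57 + 422/465)*8 = (8638/8835)*8 = 69104/8835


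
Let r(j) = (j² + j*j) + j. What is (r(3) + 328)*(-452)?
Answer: -157748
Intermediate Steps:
r(j) = j + 2*j² (r(j) = (j² + j²) + j = 2*j² + j = j + 2*j²)
(r(3) + 328)*(-452) = (3*(1 + 2*3) + 328)*(-452) = (3*(1 + 6) + 328)*(-452) = (3*7 + 328)*(-452) = (21 + 328)*(-452) = 349*(-452) = -157748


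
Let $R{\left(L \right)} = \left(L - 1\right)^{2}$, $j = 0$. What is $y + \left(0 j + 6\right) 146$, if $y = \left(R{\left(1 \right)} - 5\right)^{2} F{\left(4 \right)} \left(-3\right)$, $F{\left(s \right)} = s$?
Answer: $576$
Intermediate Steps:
$R{\left(L \right)} = \left(-1 + L\right)^{2}$
$y = -300$ ($y = \left(\left(-1 + 1\right)^{2} - 5\right)^{2} \cdot 4 \left(-3\right) = \left(0^{2} - 5\right)^{2} \cdot 4 \left(-3\right) = \left(0 - 5\right)^{2} \cdot 4 \left(-3\right) = \left(-5\right)^{2} \cdot 4 \left(-3\right) = 25 \cdot 4 \left(-3\right) = 100 \left(-3\right) = -300$)
$y + \left(0 j + 6\right) 146 = -300 + \left(0 \cdot 0 + 6\right) 146 = -300 + \left(0 + 6\right) 146 = -300 + 6 \cdot 146 = -300 + 876 = 576$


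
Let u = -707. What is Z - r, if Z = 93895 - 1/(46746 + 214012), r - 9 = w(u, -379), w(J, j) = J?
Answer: 24665881493/260758 ≈ 94593.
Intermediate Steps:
r = -698 (r = 9 - 707 = -698)
Z = 24483872409/260758 (Z = 93895 - 1/260758 = 24483872409/260758 ≈ 93895.)
Z - r = 24483872409/260758 - 1*(-698) = 24483872409/260758 + 698 = 24665881493/260758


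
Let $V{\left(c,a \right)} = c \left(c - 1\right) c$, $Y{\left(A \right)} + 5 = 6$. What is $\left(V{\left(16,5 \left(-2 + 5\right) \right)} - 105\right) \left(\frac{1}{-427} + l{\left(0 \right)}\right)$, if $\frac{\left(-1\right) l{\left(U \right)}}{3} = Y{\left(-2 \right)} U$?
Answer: $- \frac{3735}{427} \approx -8.7471$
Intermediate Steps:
$Y{\left(A \right)} = 1$ ($Y{\left(A \right)} = -5 + 6 = 1$)
$V{\left(c,a \right)} = c^{2} \left(-1 + c\right)$ ($V{\left(c,a \right)} = c \left(-1 + c\right) c = c^{2} \left(-1 + c\right)$)
$l{\left(U \right)} = - 3 U$ ($l{\left(U \right)} = - 3 \cdot 1 U = - 3 U$)
$\left(V{\left(16,5 \left(-2 + 5\right) \right)} - 105\right) \left(\frac{1}{-427} + l{\left(0 \right)}\right) = \left(16^{2} \left(-1 + 16\right) - 105\right) \left(\frac{1}{-427} - 0\right) = \left(256 \cdot 15 - 105\right) \left(- \frac{1}{427} + 0\right) = \left(3840 - 105\right) \left(- \frac{1}{427}\right) = 3735 \left(- \frac{1}{427}\right) = - \frac{3735}{427}$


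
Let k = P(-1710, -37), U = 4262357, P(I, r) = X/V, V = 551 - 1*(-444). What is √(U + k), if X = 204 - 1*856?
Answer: √4219839340185/995 ≈ 2064.5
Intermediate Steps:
X = -652 (X = 204 - 856 = -652)
V = 995 (V = 551 + 444 = 995)
P(I, r) = -652/995
k = -652/995 ≈ -0.65528
√(U + k) = √(4262357 - 652/995) = √(4241044563/995) = √4219839340185/995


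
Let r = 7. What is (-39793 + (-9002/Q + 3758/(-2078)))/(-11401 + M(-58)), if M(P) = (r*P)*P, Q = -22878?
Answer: -472961437295/144368564787 ≈ -3.2761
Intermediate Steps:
M(P) = 7*P² (M(P) = (7*P)*P = 7*P²)
(-39793 + (-9002/Q + 3758/(-2078)))/(-11401 + M(-58)) = (-39793 + (-9002/(-22878) + 3758/(-2078)))/(-11401 + 7*(-58)²) = (-39793 + (-9002*(-1/22878) + 3758*(-1/2078)))/(-11401 + 7*3364) = (-39793 + (4501/11439 - 1879/1039))/(-11401 + 23548) = (-39793 - 16817342/11885121)/12147 = -472961437295/11885121*1/12147 = -472961437295/144368564787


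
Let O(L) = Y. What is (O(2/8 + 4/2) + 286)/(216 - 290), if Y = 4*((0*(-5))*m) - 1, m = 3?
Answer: -285/74 ≈ -3.8514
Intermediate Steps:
Y = -1 (Y = 4*((0*(-5))*3) - 1 = 4*(0*3) - 1 = 4*0 - 1 = 0 - 1 = -1)
O(L) = -1
(O(2/8 + 4/2) + 286)/(216 - 290) = (-1 + 286)/(216 - 290) = 285/(-74) = 285*(-1/74) = -285/74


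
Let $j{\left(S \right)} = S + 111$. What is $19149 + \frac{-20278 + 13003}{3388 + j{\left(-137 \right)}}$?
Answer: $\frac{64371663}{3362} \approx 19147.0$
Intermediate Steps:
$j{\left(S \right)} = 111 + S$
$19149 + \frac{-20278 + 13003}{3388 + j{\left(-137 \right)}} = 19149 + \frac{-20278 + 13003}{3388 + \left(111 - 137\right)} = 19149 - \frac{7275}{3388 - 26} = 19149 - \frac{7275}{3362} = \frac{64371663}{3362}$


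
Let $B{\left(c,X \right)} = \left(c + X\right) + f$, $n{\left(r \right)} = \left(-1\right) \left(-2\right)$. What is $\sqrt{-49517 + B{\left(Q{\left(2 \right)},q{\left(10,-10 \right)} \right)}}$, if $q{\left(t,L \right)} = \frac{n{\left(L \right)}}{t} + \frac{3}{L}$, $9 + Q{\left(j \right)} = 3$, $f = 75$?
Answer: $\frac{i \sqrt{4944810}}{10} \approx 222.37 i$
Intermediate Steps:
$Q{\left(j \right)} = -6$ ($Q{\left(j \right)} = -9 + 3 = -6$)
$n{\left(r \right)} = 2$
$q{\left(t,L \right)} = \frac{2}{t} + \frac{3}{L}$
$B{\left(c,X \right)} = 75 + X + c$ ($B{\left(c,X \right)} = \left(c + X\right) + 75 = \left(X + c\right) + 75 = 75 + X + c$)
$\sqrt{-49517 + B{\left(Q{\left(2 \right)},q{\left(10,-10 \right)} \right)}} = \sqrt{-49517 + \left(75 + \left(\frac{2}{10} + \frac{3}{-10}\right) - 6\right)} = \sqrt{-49517 + \left(75 + \left(2 \cdot \frac{1}{10} + 3 \left(- \frac{1}{10}\right)\right) - 6\right)} = \sqrt{-49517 + \left(75 + \left(\frac{1}{5} - \frac{3}{10}\right) - 6\right)} = \sqrt{-49517 - - \frac{689}{10}} = \sqrt{-49517 + \frac{689}{10}} = \sqrt{- \frac{494481}{10}} = \frac{i \sqrt{4944810}}{10}$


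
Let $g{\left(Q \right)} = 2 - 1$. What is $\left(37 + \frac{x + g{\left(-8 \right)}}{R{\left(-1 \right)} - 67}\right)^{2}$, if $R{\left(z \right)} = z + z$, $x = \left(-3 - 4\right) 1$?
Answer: $\frac{727609}{529} \approx 1375.4$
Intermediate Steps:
$g{\left(Q \right)} = 1$ ($g{\left(Q \right)} = 2 - 1 = 1$)
$x = -7$ ($x = \left(-7\right) 1 = -7$)
$R{\left(z \right)} = 2 z$
$\left(37 + \frac{x + g{\left(-8 \right)}}{R{\left(-1 \right)} - 67}\right)^{2} = \left(37 + \frac{-7 + 1}{2 \left(-1\right) - 67}\right)^{2} = \left(37 - \frac{6}{-2 - 67}\right)^{2} = \left(37 - \frac{6}{-69}\right)^{2} = \left(37 - - \frac{2}{23}\right)^{2} = \left(37 + \frac{2}{23}\right)^{2} = \left(\frac{853}{23}\right)^{2} = \frac{727609}{529}$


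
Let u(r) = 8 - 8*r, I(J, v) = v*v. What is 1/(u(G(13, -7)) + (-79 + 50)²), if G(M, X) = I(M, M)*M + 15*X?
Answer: -1/15887 ≈ -6.2945e-5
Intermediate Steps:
I(J, v) = v²
G(M, X) = M³ + 15*X (G(M, X) = M²*M + 15*X = M³ + 15*X)
1/(u(G(13, -7)) + (-79 + 50)²) = 1/((8 - 8*(13³ + 15*(-7))) + (-79 + 50)²) = 1/((8 - 8*(2197 - 105)) + (-29)²) = 1/((8 - 8*2092) + 841) = 1/((8 - 16736) + 841) = 1/(-16728 + 841) = 1/(-15887) = -1/15887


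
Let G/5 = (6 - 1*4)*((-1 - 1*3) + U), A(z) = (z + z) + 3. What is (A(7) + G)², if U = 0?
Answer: 529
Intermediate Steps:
A(z) = 3 + 2*z (A(z) = 2*z + 3 = 3 + 2*z)
G = -40 (G = 5*((6 - 1*4)*((-1 - 1*3) + 0)) = 5*((6 - 4)*((-1 - 3) + 0)) = 5*(2*(-4 + 0)) = 5*(2*(-4)) = 5*(-8) = -40)
(A(7) + G)² = ((3 + 2*7) - 40)² = ((3 + 14) - 40)² = (17 - 40)² = (-23)² = 529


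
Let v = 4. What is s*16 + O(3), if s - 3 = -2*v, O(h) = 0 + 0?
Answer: -80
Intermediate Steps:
O(h) = 0
s = -5 (s = 3 - 2*4 = 3 - 8 = -5)
s*16 + O(3) = -5*16 + 0 = -80 + 0 = -80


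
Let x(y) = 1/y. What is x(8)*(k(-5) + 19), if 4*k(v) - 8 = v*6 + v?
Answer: 49/32 ≈ 1.5313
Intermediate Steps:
x(y) = 1/y
k(v) = 2 + 7*v/4 (k(v) = 2 + (v*6 + v)/4 = 2 + (6*v + v)/4 = 2 + (7*v)/4 = 2 + 7*v/4)
x(8)*(k(-5) + 19) = ((2 + (7/4)*(-5)) + 19)/8 = ((2 - 35/4) + 19)/8 = (-27/4 + 19)/8 = (1/8)*(49/4) = 49/32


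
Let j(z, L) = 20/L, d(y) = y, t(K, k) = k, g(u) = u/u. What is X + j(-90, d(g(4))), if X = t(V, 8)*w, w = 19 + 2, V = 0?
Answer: 188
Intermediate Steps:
g(u) = 1
w = 21
X = 168 (X = 8*21 = 168)
X + j(-90, d(g(4))) = 168 + 20/1 = 168 + 20*1 = 168 + 20 = 188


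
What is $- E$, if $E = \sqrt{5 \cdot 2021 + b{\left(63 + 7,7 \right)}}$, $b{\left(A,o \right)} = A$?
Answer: $- 5 \sqrt{407} \approx -100.87$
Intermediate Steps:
$E = 5 \sqrt{407}$ ($E = \sqrt{5 \cdot 2021 + \left(63 + 7\right)} = \sqrt{10105 + 70} = \sqrt{10175} = 5 \sqrt{407} \approx 100.87$)
$- E = - 5 \sqrt{407}$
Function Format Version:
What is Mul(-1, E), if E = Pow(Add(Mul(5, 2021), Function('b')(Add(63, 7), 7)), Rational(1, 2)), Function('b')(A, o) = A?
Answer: Mul(-5, Pow(407, Rational(1, 2))) ≈ -100.87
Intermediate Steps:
E = Mul(5, Pow(407, Rational(1, 2))) (E = Pow(Add(Mul(5, 2021), Add(63, 7)), Rational(1, 2)) = Pow(Add(10105, 70), Rational(1, 2)) = Pow(10175, Rational(1, 2)) = Mul(5, Pow(407, Rational(1, 2))) ≈ 100.87)
Mul(-1, E) = Mul(-1, Mul(5, Pow(407, Rational(1, 2)))) = Mul(-5, Pow(407, Rational(1, 2)))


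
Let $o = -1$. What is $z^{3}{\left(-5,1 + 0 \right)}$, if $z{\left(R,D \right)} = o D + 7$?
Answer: $216$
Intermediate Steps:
$z{\left(R,D \right)} = 7 - D$ ($z{\left(R,D \right)} = - D + 7 = 7 - D$)
$z^{3}{\left(-5,1 + 0 \right)} = \left(7 - \left(1 + 0\right)\right)^{3} = \left(7 - 1\right)^{3} = 6^{3} = 216$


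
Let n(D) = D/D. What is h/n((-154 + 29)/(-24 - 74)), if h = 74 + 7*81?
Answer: 641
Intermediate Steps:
h = 641 (h = 74 + 567 = 641)
n(D) = 1
h/n((-154 + 29)/(-24 - 74)) = 641/1 = 641*1 = 641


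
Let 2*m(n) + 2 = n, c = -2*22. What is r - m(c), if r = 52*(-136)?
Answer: -7049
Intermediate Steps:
c = -44
r = -7072
m(n) = -1 + n/2
r - m(c) = -7072 - (-1 + (1/2)*(-44)) = -7072 - (-1 - 22) = -7072 - 1*(-23) = -7072 + 23 = -7049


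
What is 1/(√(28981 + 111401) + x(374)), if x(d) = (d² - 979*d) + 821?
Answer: -225449/50827111219 - 3*√15598/50827111219 ≈ -4.4430e-6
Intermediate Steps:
x(d) = 821 + d² - 979*d
1/(√(28981 + 111401) + x(374)) = 1/(√(28981 + 111401) + (821 + 374² - 979*374)) = 1/(√140382 + (821 + 139876 - 366146)) = 1/(3*√15598 - 225449) = 1/(-225449 + 3*√15598)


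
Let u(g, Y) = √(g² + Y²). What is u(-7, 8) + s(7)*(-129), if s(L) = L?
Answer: -903 + √113 ≈ -892.37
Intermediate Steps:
u(g, Y) = √(Y² + g²)
u(-7, 8) + s(7)*(-129) = √(8² + (-7)²) + 7*(-129) = √(64 + 49) - 903 = √113 - 903 = -903 + √113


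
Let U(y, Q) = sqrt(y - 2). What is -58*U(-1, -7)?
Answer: -58*I*sqrt(3) ≈ -100.46*I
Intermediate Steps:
U(y, Q) = sqrt(-2 + y)
-58*U(-1, -7) = -58*sqrt(-2 - 1) = -58*I*sqrt(3)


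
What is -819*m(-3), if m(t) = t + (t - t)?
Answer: 2457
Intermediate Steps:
m(t) = t (m(t) = t + 0 = t)
-819*m(-3) = -819*(-3) = 2457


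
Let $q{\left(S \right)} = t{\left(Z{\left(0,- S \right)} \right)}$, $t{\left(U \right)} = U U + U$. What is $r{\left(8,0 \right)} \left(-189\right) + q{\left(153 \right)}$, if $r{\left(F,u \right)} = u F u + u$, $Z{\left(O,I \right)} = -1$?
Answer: $0$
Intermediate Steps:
$t{\left(U \right)} = U + U^{2}$ ($t{\left(U \right)} = U^{2} + U = U + U^{2}$)
$q{\left(S \right)} = 0$ ($q{\left(S \right)} = - (1 - 1) = \left(-1\right) 0 = 0$)
$r{\left(F,u \right)} = u + F u^{2}$ ($r{\left(F,u \right)} = F u u + u = F u^{2} + u = u + F u^{2}$)
$r{\left(8,0 \right)} \left(-189\right) + q{\left(153 \right)} = 0 \left(1 + 8 \cdot 0\right) \left(-189\right) + 0 = 0 \left(1 + 0\right) \left(-189\right) + 0 = 0 \cdot 1 \left(-189\right) + 0 = 0 \left(-189\right) + 0 = 0 + 0 = 0$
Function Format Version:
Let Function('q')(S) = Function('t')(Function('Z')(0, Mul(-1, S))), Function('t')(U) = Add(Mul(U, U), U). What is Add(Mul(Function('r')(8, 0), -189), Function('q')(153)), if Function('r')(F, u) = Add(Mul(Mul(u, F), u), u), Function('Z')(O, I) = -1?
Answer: 0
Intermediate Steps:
Function('t')(U) = Add(U, Pow(U, 2)) (Function('t')(U) = Add(Pow(U, 2), U) = Add(U, Pow(U, 2)))
Function('q')(S) = 0 (Function('q')(S) = Mul(-1, Add(1, -1)) = Mul(-1, 0) = 0)
Function('r')(F, u) = Add(u, Mul(F, Pow(u, 2))) (Function('r')(F, u) = Add(Mul(Mul(F, u), u), u) = Add(Mul(F, Pow(u, 2)), u) = Add(u, Mul(F, Pow(u, 2))))
Add(Mul(Function('r')(8, 0), -189), Function('q')(153)) = Add(Mul(Mul(0, Add(1, Mul(8, 0))), -189), 0) = Add(Mul(Mul(0, Add(1, 0)), -189), 0) = Add(Mul(Mul(0, 1), -189), 0) = Add(Mul(0, -189), 0) = Add(0, 0) = 0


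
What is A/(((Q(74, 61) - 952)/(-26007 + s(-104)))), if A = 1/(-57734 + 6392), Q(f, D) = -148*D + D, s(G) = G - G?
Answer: -8669/169753766 ≈ -5.1068e-5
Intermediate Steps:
s(G) = 0
Q(f, D) = -147*D
A = -1/51342 (A = 1/(-51342) = -1/51342 ≈ -1.9477e-5)
A/(((Q(74, 61) - 952)/(-26007 + s(-104)))) = -(-26007 + 0)/(-147*61 - 952)/51342 = -(-26007/(-8967 - 952))/51342 = -1/(51342*((-9919*(-1/26007)))) = -1/(51342*9919/26007) = -1/51342*26007/9919 = -8669/169753766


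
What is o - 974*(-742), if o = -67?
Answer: 722641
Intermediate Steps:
o - 974*(-742) = -67 - 974*(-742) = -67 + 722708 = 722641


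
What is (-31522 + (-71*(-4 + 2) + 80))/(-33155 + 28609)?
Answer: 15650/2273 ≈ 6.8852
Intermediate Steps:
(-31522 + (-71*(-4 + 2) + 80))/(-33155 + 28609) = (-31522 + (-(-142) + 80))/(-4546) = (-31522 + (-71*(-2) + 80))*(-1/4546) = (-31522 + (142 + 80))*(-1/4546) = (-31522 + 222)*(-1/4546) = -31300*(-1/4546) = 15650/2273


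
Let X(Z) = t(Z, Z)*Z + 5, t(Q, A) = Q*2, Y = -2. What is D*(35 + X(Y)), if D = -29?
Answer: -1392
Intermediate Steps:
t(Q, A) = 2*Q
X(Z) = 5 + 2*Z² (X(Z) = (2*Z)*Z + 5 = 2*Z² + 5 = 5 + 2*Z²)
D*(35 + X(Y)) = -29*(35 + (5 + 2*(-2)²)) = -29*(35 + (5 + 2*4)) = -29*(35 + (5 + 8)) = -29*(35 + 13) = -29*48 = -1392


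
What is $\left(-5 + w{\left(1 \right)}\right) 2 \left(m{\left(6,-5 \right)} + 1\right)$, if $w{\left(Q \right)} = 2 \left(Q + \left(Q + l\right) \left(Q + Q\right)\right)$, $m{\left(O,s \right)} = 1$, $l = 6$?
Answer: $100$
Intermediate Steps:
$w{\left(Q \right)} = 2 Q + 4 Q \left(6 + Q\right)$ ($w{\left(Q \right)} = 2 \left(Q + \left(Q + 6\right) \left(Q + Q\right)\right) = 2 \left(Q + \left(6 + Q\right) 2 Q\right) = 2 \left(Q + 2 Q \left(6 + Q\right)\right) = 2 Q + 4 Q \left(6 + Q\right)$)
$\left(-5 + w{\left(1 \right)}\right) 2 \left(m{\left(6,-5 \right)} + 1\right) = \left(-5 + 2 \cdot 1 \left(13 + 2 \cdot 1\right)\right) 2 \left(1 + 1\right) = \left(-5 + 2 \cdot 1 \left(13 + 2\right)\right) 2 \cdot 2 = \left(-5 + 2 \cdot 1 \cdot 15\right) 4 = \left(-5 + 30\right) 4 = 25 \cdot 4 = 100$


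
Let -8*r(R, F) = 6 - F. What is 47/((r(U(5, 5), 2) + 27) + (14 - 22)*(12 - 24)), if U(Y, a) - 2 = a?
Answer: 94/245 ≈ 0.38367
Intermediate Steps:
U(Y, a) = 2 + a
r(R, F) = -¾ + F/8 (r(R, F) = -(6 - F)/8 = -¾ + F/8)
47/((r(U(5, 5), 2) + 27) + (14 - 22)*(12 - 24)) = 47/(((-¾ + (⅛)*2) + 27) + (14 - 22)*(12 - 24)) = 47/(((-¾ + ¼) + 27) - 8*(-12)) = 47/((-½ + 27) + 96) = 47/(53/2 + 96) = 47/(245/2) = 47*(2/245) = 94/245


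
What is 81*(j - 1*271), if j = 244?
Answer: -2187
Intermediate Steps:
81*(j - 1*271) = 81*(244 - 1*271) = 81*(244 - 271) = 81*(-27) = -2187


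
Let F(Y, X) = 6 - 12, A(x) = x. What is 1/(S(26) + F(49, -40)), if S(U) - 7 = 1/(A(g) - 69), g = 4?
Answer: 65/64 ≈ 1.0156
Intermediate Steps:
S(U) = 454/65 (S(U) = 7 + 1/(4 - 69) = 7 + 1/(-65) = 7 - 1/65 = 454/65)
F(Y, X) = -6
1/(S(26) + F(49, -40)) = 1/(454/65 - 6) = 1/(64/65) = 65/64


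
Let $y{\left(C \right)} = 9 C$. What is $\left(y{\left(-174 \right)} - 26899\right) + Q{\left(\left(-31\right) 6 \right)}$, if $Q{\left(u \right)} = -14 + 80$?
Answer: $-28399$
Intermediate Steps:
$Q{\left(u \right)} = 66$
$\left(y{\left(-174 \right)} - 26899\right) + Q{\left(\left(-31\right) 6 \right)} = \left(9 \left(-174\right) - 26899\right) + 66 = \left(-1566 - 26899\right) + 66 = -28465 + 66 = -28399$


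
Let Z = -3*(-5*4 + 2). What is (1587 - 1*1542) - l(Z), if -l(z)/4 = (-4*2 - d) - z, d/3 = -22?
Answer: 61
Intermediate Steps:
d = -66 (d = 3*(-22) = -66)
Z = 54 (Z = -3*(-20 + 2) = -3*(-18) = 54)
l(z) = -232 + 4*z (l(z) = -4*((-4*2 - 1*(-66)) - z) = -4*((-8 + 66) - z) = -4*(58 - z) = -232 + 4*z)
(1587 - 1*1542) - l(Z) = (1587 - 1*1542) - (-232 + 4*54) = (1587 - 1542) - (-232 + 216) = 45 - 1*(-16) = 45 + 16 = 61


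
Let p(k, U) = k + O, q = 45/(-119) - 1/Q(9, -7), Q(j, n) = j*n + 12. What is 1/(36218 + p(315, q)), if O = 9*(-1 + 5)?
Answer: 1/36569 ≈ 2.7346e-5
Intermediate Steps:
O = 36 (O = 9*4 = 36)
Q(j, n) = 12 + j*n
q = -128/357 (q = 45/(-119) - 1/(12 + 9*(-7)) = 45*(-1/119) - 1/(12 - 63) = -45/119 - 1/(-51) = -45/119 - 1*(-1/51) = -45/119 + 1/51 = -128/357 ≈ -0.35854)
p(k, U) = 36 + k (p(k, U) = k + 36 = 36 + k)
1/(36218 + p(315, q)) = 1/(36218 + (36 + 315)) = 1/(36218 + 351) = 1/36569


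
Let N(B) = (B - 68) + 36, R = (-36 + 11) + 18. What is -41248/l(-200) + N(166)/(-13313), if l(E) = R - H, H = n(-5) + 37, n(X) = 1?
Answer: 549128594/599085 ≈ 916.61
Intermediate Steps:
R = -7 (R = -25 + 18 = -7)
H = 38 (H = 1 + 37 = 38)
N(B) = -32 + B (N(B) = (-68 + B) + 36 = -32 + B)
l(E) = -45 (l(E) = -7 - 1*38 = -7 - 38 = -45)
-41248/l(-200) + N(166)/(-13313) = -41248/(-45) + (-32 + 166)/(-13313) = -41248*(-1/45) + 134*(-1/13313) = 41248/45 - 134/13313 = 549128594/599085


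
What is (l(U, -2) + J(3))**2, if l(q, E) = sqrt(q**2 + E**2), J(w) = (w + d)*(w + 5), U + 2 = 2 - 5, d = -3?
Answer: 29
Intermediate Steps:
U = -5 (U = -2 + (2 - 5) = -2 - 3 = -5)
J(w) = (-3 + w)*(5 + w) (J(w) = (w - 3)*(w + 5) = (-3 + w)*(5 + w))
l(q, E) = sqrt(E**2 + q**2)
(l(U, -2) + J(3))**2 = (sqrt((-2)**2 + (-5)**2) + (-15 + 3**2 + 2*3))**2 = (sqrt(4 + 25) + (-15 + 9 + 6))**2 = (sqrt(29) + 0)**2 = (sqrt(29))**2 = 29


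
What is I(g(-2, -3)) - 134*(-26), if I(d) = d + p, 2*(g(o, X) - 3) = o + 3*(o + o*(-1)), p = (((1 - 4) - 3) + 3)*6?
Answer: 3468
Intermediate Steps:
p = -18 (p = ((-3 - 3) + 3)*6 = (-6 + 3)*6 = -3*6 = -18)
g(o, X) = 3 + o/2 (g(o, X) = 3 + (o + 3*(o + o*(-1)))/2 = 3 + (o + 3*(o - o))/2 = 3 + (o + 3*0)/2 = 3 + (o + 0)/2 = 3 + o/2)
I(d) = -18 + d (I(d) = d - 18 = -18 + d)
I(g(-2, -3)) - 134*(-26) = (-18 + (3 + (1/2)*(-2))) - 134*(-26) = (-18 + (3 - 1)) + 3484 = (-18 + 2) + 3484 = -16 + 3484 = 3468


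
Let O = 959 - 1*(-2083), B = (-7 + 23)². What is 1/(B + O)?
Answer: 1/3298 ≈ 0.00030321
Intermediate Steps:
B = 256 (B = 16² = 256)
O = 3042 (O = 959 + 2083 = 3042)
1/(B + O) = 1/(256 + 3042) = 1/3298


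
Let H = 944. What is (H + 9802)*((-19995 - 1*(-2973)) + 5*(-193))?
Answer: -193288302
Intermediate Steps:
(H + 9802)*((-19995 - 1*(-2973)) + 5*(-193)) = (944 + 9802)*((-19995 - 1*(-2973)) + 5*(-193)) = 10746*((-19995 + 2973) - 965) = 10746*(-17022 - 965) = 10746*(-17987) = -193288302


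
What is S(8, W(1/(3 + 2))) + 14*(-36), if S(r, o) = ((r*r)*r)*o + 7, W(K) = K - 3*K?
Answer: -3509/5 ≈ -701.80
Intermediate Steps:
W(K) = -2*K
S(r, o) = 7 + o*r³ (S(r, o) = (r²*r)*o + 7 = r³*o + 7 = o*r³ + 7 = 7 + o*r³)
S(8, W(1/(3 + 2))) + 14*(-36) = (7 - 2/(3 + 2)*8³) + 14*(-36) = (7 - 2/5*512) - 504 = (7 - 2*⅕*512) - 504 = (7 - ⅖*512) - 504 = (7 - 1024/5) - 504 = -989/5 - 504 = -3509/5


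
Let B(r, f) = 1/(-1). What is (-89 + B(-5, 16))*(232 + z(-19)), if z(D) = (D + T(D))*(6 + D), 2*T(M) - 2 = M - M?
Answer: -41940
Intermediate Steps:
B(r, f) = -1
T(M) = 1 (T(M) = 1 + (M - M)/2 = 1 + (1/2)*0 = 1 + 0 = 1)
z(D) = (1 + D)*(6 + D) (z(D) = (D + 1)*(6 + D) = (1 + D)*(6 + D))
(-89 + B(-5, 16))*(232 + z(-19)) = (-89 - 1)*(232 + (6 + (-19)**2 + 7*(-19))) = -90*(232 + (6 + 361 - 133)) = -90*(232 + 234) = -90*466 = -41940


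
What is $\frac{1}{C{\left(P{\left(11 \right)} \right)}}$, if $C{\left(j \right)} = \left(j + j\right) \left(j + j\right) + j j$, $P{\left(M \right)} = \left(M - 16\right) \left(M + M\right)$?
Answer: $\frac{1}{60500} \approx 1.6529 \cdot 10^{-5}$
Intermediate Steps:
$P{\left(M \right)} = 2 M \left(-16 + M\right)$ ($P{\left(M \right)} = \left(-16 + M\right) 2 M = 2 M \left(-16 + M\right)$)
$C{\left(j \right)} = 5 j^{2}$ ($C{\left(j \right)} = 2 j 2 j + j^{2} = 4 j^{2} + j^{2} = 5 j^{2}$)
$\frac{1}{C{\left(P{\left(11 \right)} \right)}} = \frac{1}{5 \left(2 \cdot 11 \left(-16 + 11\right)\right)^{2}} = \frac{1}{5 \left(2 \cdot 11 \left(-5\right)\right)^{2}} = \frac{1}{5 \left(-110\right)^{2}} = \frac{1}{5 \cdot 12100} = \frac{1}{60500}$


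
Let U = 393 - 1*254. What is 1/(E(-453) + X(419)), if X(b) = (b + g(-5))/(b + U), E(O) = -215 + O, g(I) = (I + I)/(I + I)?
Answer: -93/62054 ≈ -0.0014987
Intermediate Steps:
g(I) = 1 (g(I) = (2*I)/((2*I)) = (2*I)*(1/(2*I)) = 1)
U = 139 (U = 393 - 254 = 139)
X(b) = (1 + b)/(139 + b) (X(b) = (b + 1)/(b + 139) = (1 + b)/(139 + b))
1/(E(-453) + X(419)) = 1/((-215 - 453) + (1 + 419)/(139 + 419)) = 1/(-668 + 420/558) = 1/(-668 + (1/558)*420) = 1/(-668 + 70/93) = 1/(-62054/93) = -93/62054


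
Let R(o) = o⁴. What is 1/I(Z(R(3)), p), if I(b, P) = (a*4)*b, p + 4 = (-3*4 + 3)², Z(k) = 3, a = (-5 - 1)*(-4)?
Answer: 1/288 ≈ 0.0034722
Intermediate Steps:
a = 24 (a = -6*(-4) = 24)
p = 77 (p = -4 + (-3*4 + 3)² = -4 + (-12 + 3)² = -4 + (-9)² = -4 + 81 = 77)
I(b, P) = 96*b (I(b, P) = (24*4)*b = 96*b)
1/I(Z(R(3)), p) = 1/(96*3) = 1/288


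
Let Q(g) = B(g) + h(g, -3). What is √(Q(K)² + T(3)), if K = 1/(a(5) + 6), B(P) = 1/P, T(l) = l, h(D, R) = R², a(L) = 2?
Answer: 2*√73 ≈ 17.088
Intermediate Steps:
K = ⅛ (K = 1/(2 + 6) = 1/8 = ⅛ ≈ 0.12500)
Q(g) = 9 + 1/g (Q(g) = 1/g + (-3)² = 1/g + 9 = 9 + 1/g)
√(Q(K)² + T(3)) = √((9 + 1/(⅛))² + 3) = √((9 + 8)² + 3) = √(17² + 3) = √(289 + 3) = √292 = 2*√73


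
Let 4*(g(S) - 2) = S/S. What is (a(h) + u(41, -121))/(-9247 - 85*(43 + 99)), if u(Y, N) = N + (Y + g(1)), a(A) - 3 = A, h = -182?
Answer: 1027/85268 ≈ 0.012044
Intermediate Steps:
g(S) = 9/4 (g(S) = 2 + (S/S)/4 = 2 + (¼)*1 = 2 + ¼ = 9/4)
a(A) = 3 + A
u(Y, N) = 9/4 + N + Y (u(Y, N) = N + (Y + 9/4) = N + (9/4 + Y) = 9/4 + N + Y)
(a(h) + u(41, -121))/(-9247 - 85*(43 + 99)) = ((3 - 182) + (9/4 - 121 + 41))/(-9247 - 85*(43 + 99)) = (-179 - 311/4)/(-9247 - 85*142) = -1027/(4*(-9247 - 12070)) = -1027/4/(-21317) = -1027/4*(-1/21317) = 1027/85268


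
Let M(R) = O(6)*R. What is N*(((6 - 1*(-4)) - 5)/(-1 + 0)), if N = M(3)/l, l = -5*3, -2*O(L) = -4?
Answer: 2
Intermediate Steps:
O(L) = 2 (O(L) = -½*(-4) = 2)
M(R) = 2*R
l = -15
N = -⅖ (N = (2*3)/(-15) = 6*(-1/15) = -⅖ ≈ -0.40000)
N*(((6 - 1*(-4)) - 5)/(-1 + 0)) = -2*((6 - 1*(-4)) - 5)/(5*(-1 + 0)) = -2*((6 + 4) - 5)/(5*(-1)) = -2*(10 - 5)*(-1)/5 = -2*(-1) = -⅖*(-5) = 2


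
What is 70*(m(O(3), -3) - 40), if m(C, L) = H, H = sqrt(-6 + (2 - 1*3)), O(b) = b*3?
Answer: -2800 + 70*I*sqrt(7) ≈ -2800.0 + 185.2*I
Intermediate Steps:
O(b) = 3*b
H = I*sqrt(7) (H = sqrt(-6 + (2 - 3)) = sqrt(-6 - 1) = sqrt(-7) = I*sqrt(7) ≈ 2.6458*I)
m(C, L) = I*sqrt(7)
70*(m(O(3), -3) - 40) = 70*(I*sqrt(7) - 40) = 70*(-40 + I*sqrt(7)) = -2800 + 70*I*sqrt(7)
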